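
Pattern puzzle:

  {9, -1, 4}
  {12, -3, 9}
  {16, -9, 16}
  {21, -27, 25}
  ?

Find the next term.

First entry: differences are 3, 4, 5, … (increasing by 1 each time); 9, 12, 16, 21 → 27.
Second entry: -1, -3, -9, -27 → -81 (×3 each step).
Third entry: perfect squares: 2², 3², 4², …; 4, 9, 16, 25 → 36.
Combining the parts gives {27, -81, 36}.

{27, -81, 36}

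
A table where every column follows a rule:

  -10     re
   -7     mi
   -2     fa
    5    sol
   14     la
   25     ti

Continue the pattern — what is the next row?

First component: -10, -7, -2, 5, 14, 25 → 38 (differences are 3, 5, 7, … (increasing by 2 each time)).
Note: re, mi, fa, sol, la, ti → do (runs through the solfège scale do→ti).
So the next row is 38  do.

38  do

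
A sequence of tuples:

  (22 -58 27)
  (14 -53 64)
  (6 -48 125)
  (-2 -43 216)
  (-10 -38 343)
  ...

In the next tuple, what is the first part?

First part: −8 each step, so 22, 14, 6, -2, -10 → -18.

-18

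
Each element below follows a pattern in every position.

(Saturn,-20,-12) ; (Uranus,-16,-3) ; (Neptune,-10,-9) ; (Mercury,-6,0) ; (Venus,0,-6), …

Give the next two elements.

(Earth,4,3), (Mars,10,-3)

Planet: runs through the planets Mercury→Neptune, so Saturn, Uranus, Neptune, Mercury, Venus → Earth → Mars.
Second entry: alternating steps +4, +6, +4, +6, …, so -20, -16, -10, -6, 0 → 4 → 10.
Third entry — alternating steps +9, −6, +9, −6, …: -12, -3, -9, 0, -6 → 3 → -3.
So the next two elements are (Earth,4,3) and (Mars,10,-3).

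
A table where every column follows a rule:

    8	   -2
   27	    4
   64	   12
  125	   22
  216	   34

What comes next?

First component — perfect cubes: 2³, 3³, 4³, …: 8, 27, 64, 125, 216 → 343.
Second component: differences are 6, 8, 10, … (increasing by 2 each time), so -2, 4, 12, 22, 34 → 48.
Putting it together: 343  48.

343  48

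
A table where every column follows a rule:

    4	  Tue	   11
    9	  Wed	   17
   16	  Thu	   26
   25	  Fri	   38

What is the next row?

36  Sat  53

First component: 4, 9, 16, 25 → 36 (perfect squares: 2², 3², 4², …).
Day — runs through the weekdays Mon→Sun: Tue, Wed, Thu, Fri → Sat.
Third component: differences are 6, 9, 12, … (increasing by 3 each time); 11, 17, 26, 38 → 53.
Combining the parts gives 36  Sat  53.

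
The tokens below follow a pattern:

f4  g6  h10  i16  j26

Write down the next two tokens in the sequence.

Letter: letters move forward 1 place in the alphabet; f, g, h, i, j → k → l.
Second component — each term is the sum of the two before it: 4, 6, 10, 16, 26 → 42 → 68.
So the next two tokens are k42 and l68.

k42, l68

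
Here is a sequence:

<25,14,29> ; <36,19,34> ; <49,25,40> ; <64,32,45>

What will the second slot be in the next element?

40

Second slot goes 14, 19, 25, 32 → 40 (differences are 5, 6, 7, … (increasing by 1 each time)).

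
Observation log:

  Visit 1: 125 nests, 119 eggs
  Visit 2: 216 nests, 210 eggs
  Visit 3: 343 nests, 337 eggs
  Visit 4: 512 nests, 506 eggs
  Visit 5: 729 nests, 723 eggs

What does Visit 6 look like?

Nests: perfect cubes: 5³, 6³, 7³, …, so 125, 216, 343, 512, 729 → 1000.
Eggs: always 6 less than the nests; 119, 210, 337, 506, 723 → 994.
Putting it together: 1000 nests, 994 eggs.

1000 nests, 994 eggs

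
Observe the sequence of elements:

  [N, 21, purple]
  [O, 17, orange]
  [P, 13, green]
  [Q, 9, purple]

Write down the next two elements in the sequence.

Letter: N, O, P, Q → R → S (letters move forward 1 place in the alphabet).
Second component goes 21, 17, 13, 9 → 5 → 1 (−4 each step).
Colour: repeats purple → orange → green, so purple, orange, green, purple → orange → green.
So the next two elements are [R, 5, orange] and [S, 1, green].

[R, 5, orange], [S, 1, green]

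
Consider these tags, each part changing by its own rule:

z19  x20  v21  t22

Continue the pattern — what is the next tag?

r23

For the letter, letters move back 2 places in the alphabet: z, x, v, t → r.
For the second component, +1 each step: 19, 20, 21, 22 → 23.
So the next tag is r23.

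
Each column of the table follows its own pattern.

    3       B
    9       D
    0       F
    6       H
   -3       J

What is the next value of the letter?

L

Letter: letters move forward 2 places in the alphabet, so B, D, F, H, J → L.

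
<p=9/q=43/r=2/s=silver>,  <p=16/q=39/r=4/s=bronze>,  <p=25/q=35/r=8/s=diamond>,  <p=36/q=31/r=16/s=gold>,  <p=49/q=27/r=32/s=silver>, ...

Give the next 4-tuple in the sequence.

<p=64/q=23/r=64/s=bronze>

P: 9, 16, 25, 36, 49 → 64 (perfect squares: 3², 4², 5², …).
For the q, −4 each step: 43, 39, 35, 31, 27 → 23.
R: ×2 each step; 2, 4, 8, 16, 32 → 64.
S goes silver, bronze, diamond, gold, silver → bronze (repeats silver → bronze → diamond → gold).
Putting it together: <p=64/q=23/r=64/s=bronze>.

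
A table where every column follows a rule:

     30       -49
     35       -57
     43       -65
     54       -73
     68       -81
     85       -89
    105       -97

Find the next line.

First component: 30, 35, 43, 54, 68, 85, 105 → 128 (differences are 5, 8, 11, … (increasing by 3 each time)).
Second component: −8 each step; -49, -57, -65, -73, -81, -89, -97 → -105.
So the next line is 128  -105.

128  -105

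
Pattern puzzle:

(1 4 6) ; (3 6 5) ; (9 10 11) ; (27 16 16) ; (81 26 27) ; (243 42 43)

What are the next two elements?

(729 68 70), (2187 110 113)

First coordinate: 1, 3, 9, 27, 81, 243 → 729 → 2187 (×3 each step).
Second coordinate — each term is the sum of the two before it: 4, 6, 10, 16, 26, 42 → 68 → 110.
Third coordinate — each term is the sum of the two before it: 6, 5, 11, 16, 27, 43 → 70 → 113.
Putting the parts together: (729 68 70) and then (2187 110 113).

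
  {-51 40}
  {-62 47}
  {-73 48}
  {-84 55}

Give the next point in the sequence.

{-95 56}

First value: −11 each step; -51, -62, -73, -84 → -95.
Second value: 40, 47, 48, 55 → 56 (alternating steps +7, +1, +7, +1, …).
Combining the parts gives {-95 56}.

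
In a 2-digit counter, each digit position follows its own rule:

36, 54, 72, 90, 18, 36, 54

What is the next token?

First digit goes 3, 5, 7, 9, 1, 3, 5 → 7 (+2 each step, mod 10).
For the second digit, −2 each step, mod 10: 6, 4, 2, 0, 8, 6, 4 → 2.
So the next token is 72.

72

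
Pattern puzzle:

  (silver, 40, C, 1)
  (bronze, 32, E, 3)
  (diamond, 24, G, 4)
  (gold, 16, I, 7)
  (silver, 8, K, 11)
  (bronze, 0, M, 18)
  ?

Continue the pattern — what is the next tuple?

For the rank, repeats silver → bronze → diamond → gold: silver, bronze, diamond, gold, silver, bronze → diamond.
Second value: −8 each step; 40, 32, 24, 16, 8, 0 → -8.
Letter: letters move forward 2 places in the alphabet; C, E, G, I, K, M → O.
For the fourth value, each term is the sum of the two before it: 1, 3, 4, 7, 11, 18 → 29.
Combining the parts gives (diamond, -8, O, 29).

(diamond, -8, O, 29)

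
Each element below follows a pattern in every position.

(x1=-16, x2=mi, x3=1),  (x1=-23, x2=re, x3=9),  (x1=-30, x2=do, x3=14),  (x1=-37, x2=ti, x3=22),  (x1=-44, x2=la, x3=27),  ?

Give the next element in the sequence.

For the x1, −7 each step: -16, -23, -30, -37, -44 → -51.
X2: runs backward through the solfège scale do→ti, so mi, re, do, ti, la → sol.
X3: alternating steps +8, +5, +8, +5, …, so 1, 9, 14, 22, 27 → 35.
Combining the parts gives (x1=-51, x2=sol, x3=35).

(x1=-51, x2=sol, x3=35)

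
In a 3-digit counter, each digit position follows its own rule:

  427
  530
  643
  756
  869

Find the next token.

972

First digit — +1 each step, mod 10: 4, 5, 6, 7, 8 → 9.
Second digit goes 2, 3, 4, 5, 6 → 7 (+1 each step, mod 10).
For the third digit, +3 each step, mod 10: 7, 0, 3, 6, 9 → 2.
Putting it together: 972.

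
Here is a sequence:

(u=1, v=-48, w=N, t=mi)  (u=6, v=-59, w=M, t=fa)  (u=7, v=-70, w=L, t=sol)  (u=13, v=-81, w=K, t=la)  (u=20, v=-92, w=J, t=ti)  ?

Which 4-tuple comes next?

U goes 1, 6, 7, 13, 20 → 33 (each term is the sum of the two before it).
For the v, −11 each step: -48, -59, -70, -81, -92 → -103.
For the w, letters move back 1 place in the alphabet: N, M, L, K, J → I.
T goes mi, fa, sol, la, ti → do (runs through the solfège scale do→ti).
Combining the parts gives (u=33, v=-103, w=I, t=do).

(u=33, v=-103, w=I, t=do)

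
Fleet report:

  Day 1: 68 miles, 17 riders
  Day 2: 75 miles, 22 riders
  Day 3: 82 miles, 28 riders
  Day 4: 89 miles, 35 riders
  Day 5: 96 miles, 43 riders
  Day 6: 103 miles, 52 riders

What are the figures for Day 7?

110 miles, 62 riders

Miles — +7 each step: 68, 75, 82, 89, 96, 103 → 110.
Riders — differences are 5, 6, 7, … (increasing by 1 each time): 17, 22, 28, 35, 43, 52 → 62.
So the next line is 110 miles, 62 riders.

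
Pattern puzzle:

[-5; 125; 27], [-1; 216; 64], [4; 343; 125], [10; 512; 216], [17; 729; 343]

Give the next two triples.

For the first component, differences are 4, 5, 6, … (increasing by 1 each time): -5, -1, 4, 10, 17 → 25 → 34.
Second component: perfect cubes: 5³, 6³, 7³, …, so 125, 216, 343, 512, 729 → 1000 → 1331.
Third component goes 27, 64, 125, 216, 343 → 512 → 729 (perfect cubes: 3³, 4³, 5³, …).
Putting the parts together: [25; 1000; 512] and then [34; 1331; 729].

[25; 1000; 512], [34; 1331; 729]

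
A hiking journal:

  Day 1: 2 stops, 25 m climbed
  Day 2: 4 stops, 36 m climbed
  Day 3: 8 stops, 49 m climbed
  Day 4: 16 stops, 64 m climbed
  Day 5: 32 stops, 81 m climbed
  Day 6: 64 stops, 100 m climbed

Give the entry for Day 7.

128 stops, 121 m climbed

Stops: ×2 each step, so 2, 4, 8, 16, 32, 64 → 128.
M climbed: 25, 36, 49, 64, 81, 100 → 121 (perfect squares: 5², 6², 7², …).
Putting it together: 128 stops, 121 m climbed.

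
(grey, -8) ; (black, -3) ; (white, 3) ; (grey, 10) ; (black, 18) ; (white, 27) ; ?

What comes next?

(grey, 37)

Shade: grey, black, white, grey, black, white → grey (repeats grey → black → white).
Second part: differences are 5, 6, 7, … (increasing by 1 each time); -8, -3, 3, 10, 18, 27 → 37.
Combining the parts gives (grey, 37).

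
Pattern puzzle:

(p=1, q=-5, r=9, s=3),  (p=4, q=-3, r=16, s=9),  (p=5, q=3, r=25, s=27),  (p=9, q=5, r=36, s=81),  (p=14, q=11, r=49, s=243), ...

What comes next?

(p=23, q=13, r=64, s=729)

P goes 1, 4, 5, 9, 14 → 23 (each term is the sum of the two before it).
Q — alternating steps +2, +6, +2, +6, …: -5, -3, 3, 5, 11 → 13.
R: perfect squares: 3², 4², 5², …, so 9, 16, 25, 36, 49 → 64.
S: ×3 each step, so 3, 9, 27, 81, 243 → 729.
Putting it together: (p=23, q=13, r=64, s=729).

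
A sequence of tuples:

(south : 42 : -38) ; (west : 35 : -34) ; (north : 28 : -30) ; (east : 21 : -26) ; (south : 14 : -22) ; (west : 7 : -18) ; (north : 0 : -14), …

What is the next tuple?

For the direction, repeats south → west → north → east: south, west, north, east, south, west, north → east.
Second slot: −7 each step; 42, 35, 28, 21, 14, 7, 0 → -7.
Third slot: +4 each step; -38, -34, -30, -26, -22, -18, -14 → -10.
Combining the parts gives (east : -7 : -10).

(east : -7 : -10)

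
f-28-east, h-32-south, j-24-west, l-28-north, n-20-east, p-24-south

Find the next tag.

r-16-west

Letter: letters move forward 2 places in the alphabet; f, h, j, l, n, p → r.
For the second component, alternating steps +4, −8, +4, −8, …: 28, 32, 24, 28, 20, 24 → 16.
Direction: east, south, west, north, east, south → west (repeats east → south → west → north).
So the next tag is r-16-west.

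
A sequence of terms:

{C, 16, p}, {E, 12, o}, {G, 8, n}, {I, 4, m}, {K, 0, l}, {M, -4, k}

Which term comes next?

First letter — letters move forward 2 places in the alphabet: C, E, G, I, K, M → O.
Second slot: 16, 12, 8, 4, 0, -4 → -8 (−4 each step).
For the second letter, letters move back 1 place in the alphabet: p, o, n, m, l, k → j.
Putting it together: {O, -8, j}.

{O, -8, j}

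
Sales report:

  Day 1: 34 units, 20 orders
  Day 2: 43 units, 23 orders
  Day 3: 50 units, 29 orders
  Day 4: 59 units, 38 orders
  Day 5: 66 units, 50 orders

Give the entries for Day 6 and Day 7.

Units: alternating steps +9, +7, +9, +7, …; 34, 43, 50, 59, 66 → 75 → 82.
Orders: differences are 3, 6, 9, … (increasing by 3 each time); 20, 23, 29, 38, 50 → 65 → 83.
Putting the parts together: 75 units, 65 orders and then 82 units, 83 orders.

75 units, 65 orders; 82 units, 83 orders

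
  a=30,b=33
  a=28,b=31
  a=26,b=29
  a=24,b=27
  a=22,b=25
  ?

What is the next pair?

A goes 30, 28, 26, 24, 22 → 20 (−2 each step).
B: 33, 31, 29, 27, 25 → 23 (always 3 more than the a).
So the next pair is a=20,b=23.

a=20,b=23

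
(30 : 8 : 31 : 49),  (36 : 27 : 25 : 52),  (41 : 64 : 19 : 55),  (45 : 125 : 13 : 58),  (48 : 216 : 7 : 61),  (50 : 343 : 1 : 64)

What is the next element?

(51 : 512 : -5 : 67)

For the first value, differences are 6, 5, 4, … (decreasing by 1 each time): 30, 36, 41, 45, 48, 50 → 51.
Second value: 8, 27, 64, 125, 216, 343 → 512 (perfect cubes: 2³, 3³, 4³, …).
Third value: −6 each step; 31, 25, 19, 13, 7, 1 → -5.
Fourth value — +3 each step: 49, 52, 55, 58, 61, 64 → 67.
Putting it together: (51 : 512 : -5 : 67).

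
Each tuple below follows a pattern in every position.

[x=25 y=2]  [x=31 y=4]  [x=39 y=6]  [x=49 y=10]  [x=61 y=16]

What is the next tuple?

[x=75 y=26]

X: 25, 31, 39, 49, 61 → 75 (differences are 6, 8, 10, … (increasing by 2 each time)).
Y: each term is the sum of the two before it, so 2, 4, 6, 10, 16 → 26.
Putting it together: [x=75 y=26].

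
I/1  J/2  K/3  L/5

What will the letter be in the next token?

M

Letter: letters move forward 1 place in the alphabet; I, J, K, L → M.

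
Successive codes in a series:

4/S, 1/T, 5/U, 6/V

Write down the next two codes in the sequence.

First component: 4, 1, 5, 6 → 11 → 17 (each term is the sum of the two before it).
Letter: S, T, U, V → W → X (letters move forward 1 place in the alphabet).
So the next two codes are 11/W and 17/X.

11/W, 17/X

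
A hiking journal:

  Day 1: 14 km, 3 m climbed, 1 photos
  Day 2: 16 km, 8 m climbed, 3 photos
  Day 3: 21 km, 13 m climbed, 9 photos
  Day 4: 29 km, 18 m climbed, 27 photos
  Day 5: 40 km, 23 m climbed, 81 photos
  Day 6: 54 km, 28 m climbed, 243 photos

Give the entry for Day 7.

Km goes 14, 16, 21, 29, 40, 54 → 71 (differences are 2, 5, 8, … (increasing by 3 each time)).
M climbed: +5 each step, so 3, 8, 13, 18, 23, 28 → 33.
Photos — ×3 each step: 1, 3, 9, 27, 81, 243 → 729.
So the next row is 71 km, 33 m climbed, 729 photos.

71 km, 33 m climbed, 729 photos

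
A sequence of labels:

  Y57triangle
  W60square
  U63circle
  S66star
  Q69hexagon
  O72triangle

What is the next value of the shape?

square

Shape goes triangle, square, circle, star, hexagon, triangle → square (repeats triangle → square → circle → star → hexagon).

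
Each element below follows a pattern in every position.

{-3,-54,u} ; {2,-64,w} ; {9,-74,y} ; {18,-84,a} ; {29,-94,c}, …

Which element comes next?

First slot: differences are 5, 7, 9, … (increasing by 2 each time), so -3, 2, 9, 18, 29 → 42.
Second slot: -54, -64, -74, -84, -94 → -104 (−10 each step).
Letter: u, w, y, a, c → e (letters move forward 2 places in the alphabet, wrapping Z→A).
Putting it together: {42,-104,e}.

{42,-104,e}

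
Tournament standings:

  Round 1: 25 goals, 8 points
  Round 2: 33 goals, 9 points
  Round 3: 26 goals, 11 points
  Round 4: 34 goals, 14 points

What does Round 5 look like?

27 goals, 18 points

Goals goes 25, 33, 26, 34 → 27 (alternating steps +8, −7, +8, −7, …).
Points: differences are 1, 2, 3, … (increasing by 1 each time), so 8, 9, 11, 14 → 18.
Putting it together: 27 goals, 18 points.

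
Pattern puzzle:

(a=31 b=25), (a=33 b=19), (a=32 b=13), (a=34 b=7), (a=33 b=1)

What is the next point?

For the a, alternating steps +2, −1, +2, −1, …: 31, 33, 32, 34, 33 → 35.
For the b, −6 each step: 25, 19, 13, 7, 1 → -5.
So the next point is (a=35 b=-5).

(a=35 b=-5)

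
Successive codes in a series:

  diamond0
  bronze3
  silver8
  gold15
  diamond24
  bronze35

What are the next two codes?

For the rank, repeats diamond → bronze → silver → gold: diamond, bronze, silver, gold, diamond, bronze → silver → gold.
For the second component, differences are 3, 5, 7, … (increasing by 2 each time): 0, 3, 8, 15, 24, 35 → 48 → 63.
So the next two codes are silver48 and gold63.

silver48, gold63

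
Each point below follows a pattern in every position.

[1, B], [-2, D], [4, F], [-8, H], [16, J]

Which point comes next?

First slot: 1, -2, 4, -8, 16 → -32 (×(-2) each step).
Letter: letters move forward 2 places in the alphabet, so B, D, F, H, J → L.
So the next point is [-32, L].

[-32, L]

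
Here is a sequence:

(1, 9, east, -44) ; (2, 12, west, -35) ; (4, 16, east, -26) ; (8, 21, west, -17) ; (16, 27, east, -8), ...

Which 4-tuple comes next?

(32, 34, west, 1)

First part: ×2 each step, so 1, 2, 4, 8, 16 → 32.
Second part goes 9, 12, 16, 21, 27 → 34 (differences are 3, 4, 5, … (increasing by 1 each time)).
Direction — alternates east ↔ west: east, west, east, west, east → west.
Fourth part: +9 each step; -44, -35, -26, -17, -8 → 1.
So the next 4-tuple is (32, 34, west, 1).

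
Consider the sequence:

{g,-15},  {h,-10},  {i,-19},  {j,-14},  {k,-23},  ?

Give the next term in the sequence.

Letter: letters move forward 1 place in the alphabet; g, h, i, j, k → l.
Second entry goes -15, -10, -19, -14, -23 → -18 (alternating steps +5, −9, +5, −9, …).
So the next term is {l,-18}.

{l,-18}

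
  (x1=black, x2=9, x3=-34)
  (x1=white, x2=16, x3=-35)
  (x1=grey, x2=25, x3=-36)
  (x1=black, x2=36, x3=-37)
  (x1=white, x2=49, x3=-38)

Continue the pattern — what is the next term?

(x1=grey, x2=64, x3=-39)

X1: black, white, grey, black, white → grey (repeats black → white → grey).
X2 — perfect squares: 3², 4², 5², …: 9, 16, 25, 36, 49 → 64.
X3 goes -34, -35, -36, -37, -38 → -39 (−1 each step).
So the next term is (x1=grey, x2=64, x3=-39).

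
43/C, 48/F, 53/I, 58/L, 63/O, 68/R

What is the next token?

73/U

First component: +5 each step, so 43, 48, 53, 58, 63, 68 → 73.
Letter: letters move forward 3 places in the alphabet; C, F, I, L, O, R → U.
Putting it together: 73/U.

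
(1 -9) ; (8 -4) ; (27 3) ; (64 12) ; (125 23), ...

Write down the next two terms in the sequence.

First coordinate — perfect cubes: 1³, 2³, 3³, …: 1, 8, 27, 64, 125 → 216 → 343.
Second coordinate — differences are 5, 7, 9, … (increasing by 2 each time): -9, -4, 3, 12, 23 → 36 → 51.
Putting the parts together: (216 36) and then (343 51).

(216 36), (343 51)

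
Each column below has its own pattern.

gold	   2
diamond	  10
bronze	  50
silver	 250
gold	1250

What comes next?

Rank: repeats gold → diamond → bronze → silver, so gold, diamond, bronze, silver, gold → diamond.
Second component: 2, 10, 50, 250, 1250 → 6250 (×5 each step).
Putting it together: diamond  6250.

diamond  6250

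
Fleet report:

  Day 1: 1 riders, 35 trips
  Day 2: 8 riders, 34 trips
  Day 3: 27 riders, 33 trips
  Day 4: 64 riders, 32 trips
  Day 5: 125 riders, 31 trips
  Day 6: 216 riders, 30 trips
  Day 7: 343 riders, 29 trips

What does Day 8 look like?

512 riders, 28 trips

Riders: perfect cubes: 1³, 2³, 3³, …, so 1, 8, 27, 64, 125, 216, 343 → 512.
Trips: −1 each step, so 35, 34, 33, 32, 31, 30, 29 → 28.
Combining the parts gives 512 riders, 28 trips.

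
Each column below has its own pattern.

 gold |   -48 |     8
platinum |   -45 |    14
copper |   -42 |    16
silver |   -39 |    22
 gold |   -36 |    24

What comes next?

platinum  -33  30

Metal — repeats gold → platinum → copper → silver: gold, platinum, copper, silver, gold → platinum.
Second component: +3 each step; -48, -45, -42, -39, -36 → -33.
Third component: 8, 14, 16, 22, 24 → 30 (alternating steps +6, +2, +6, +2, …).
So the next line is platinum  -33  30.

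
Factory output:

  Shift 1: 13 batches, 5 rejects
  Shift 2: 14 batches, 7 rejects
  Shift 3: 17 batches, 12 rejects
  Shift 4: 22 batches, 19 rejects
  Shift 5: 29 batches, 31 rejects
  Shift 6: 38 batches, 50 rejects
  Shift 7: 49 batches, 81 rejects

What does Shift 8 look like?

62 batches, 131 rejects

Batches goes 13, 14, 17, 22, 29, 38, 49 → 62 (differences are 1, 3, 5, … (increasing by 2 each time)).
Rejects: each term is the sum of the two before it; 5, 7, 12, 19, 31, 50, 81 → 131.
So the next line is 62 batches, 131 rejects.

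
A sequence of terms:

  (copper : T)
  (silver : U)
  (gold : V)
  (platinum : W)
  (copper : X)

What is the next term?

Metal: copper, silver, gold, platinum, copper → silver (repeats copper → silver → gold → platinum).
Letter: letters move forward 1 place in the alphabet; T, U, V, W, X → Y.
So the next term is (silver : Y).

(silver : Y)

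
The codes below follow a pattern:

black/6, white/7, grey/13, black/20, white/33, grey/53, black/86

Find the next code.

For the shade, repeats black → white → grey: black, white, grey, black, white, grey, black → white.
Second component — each term is the sum of the two before it: 6, 7, 13, 20, 33, 53, 86 → 139.
So the next code is white/139.

white/139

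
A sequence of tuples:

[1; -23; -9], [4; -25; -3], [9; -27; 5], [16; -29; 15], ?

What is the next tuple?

[25; -31; 27]

First value: 1, 4, 9, 16 → 25 (perfect squares: 1², 2², 3², …).
Second value: −2 each step, so -23, -25, -27, -29 → -31.
Third value: -9, -3, 5, 15 → 27 (differences are 6, 8, 10, … (increasing by 2 each time)).
Putting it together: [25; -31; 27].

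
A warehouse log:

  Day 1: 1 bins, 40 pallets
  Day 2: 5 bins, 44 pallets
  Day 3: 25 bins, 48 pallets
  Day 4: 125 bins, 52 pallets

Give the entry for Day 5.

Bins goes 1, 5, 25, 125 → 625 (×5 each step).
For the pallets, +4 each step: 40, 44, 48, 52 → 56.
So the next row is 625 bins, 56 pallets.

625 bins, 56 pallets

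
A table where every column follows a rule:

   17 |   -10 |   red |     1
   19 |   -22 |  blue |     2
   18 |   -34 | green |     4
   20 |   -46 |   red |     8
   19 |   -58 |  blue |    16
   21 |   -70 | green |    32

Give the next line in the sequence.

20  -82  red  64

First component — alternating steps +2, −1, +2, −1, …: 17, 19, 18, 20, 19, 21 → 20.
Second component: -10, -22, -34, -46, -58, -70 → -82 (−12 each step).
Colour: repeats red → blue → green, so red, blue, green, red, blue, green → red.
For the fourth component, ×2 each step: 1, 2, 4, 8, 16, 32 → 64.
Putting it together: 20  -82  red  64.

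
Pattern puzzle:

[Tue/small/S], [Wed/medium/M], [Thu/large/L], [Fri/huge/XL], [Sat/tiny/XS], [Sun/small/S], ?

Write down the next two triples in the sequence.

[Mon/medium/M], [Tue/large/L]

Day goes Tue, Wed, Thu, Fri, Sat, Sun → Mon → Tue (runs through the weekdays Mon→Sun).
First size — repeats small → medium → large → huge → tiny: small, medium, large, huge, tiny, small → medium → large.
Second size goes S, M, L, XL, XS, S → M → L (repeats S → M → L → XL → XS).
Putting the parts together: [Mon/medium/M] and then [Tue/large/L].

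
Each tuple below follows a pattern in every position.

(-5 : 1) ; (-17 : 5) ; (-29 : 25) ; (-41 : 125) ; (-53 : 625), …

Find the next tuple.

First value — −12 each step: -5, -17, -29, -41, -53 → -65.
For the second value, ×5 each step: 1, 5, 25, 125, 625 → 3125.
Putting it together: (-65 : 3125).

(-65 : 3125)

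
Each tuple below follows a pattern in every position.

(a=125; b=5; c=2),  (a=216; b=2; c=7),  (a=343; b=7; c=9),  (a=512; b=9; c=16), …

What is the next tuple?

A goes 125, 216, 343, 512 → 729 (perfect cubes: 5³, 6³, 7³, …).
B goes 5, 2, 7, 9 → 16 (each term is the sum of the two before it).
For the c, each term is the sum of the two before it: 2, 7, 9, 16 → 25.
So the next tuple is (a=729; b=16; c=25).

(a=729; b=16; c=25)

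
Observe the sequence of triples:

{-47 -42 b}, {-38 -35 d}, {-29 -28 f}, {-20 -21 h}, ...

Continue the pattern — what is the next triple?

{-11 -14 j}

First part — +9 each step: -47, -38, -29, -20 → -11.
Second part — +7 each step: -42, -35, -28, -21 → -14.
Letter goes b, d, f, h → j (letters move forward 2 places in the alphabet).
Putting it together: {-11 -14 j}.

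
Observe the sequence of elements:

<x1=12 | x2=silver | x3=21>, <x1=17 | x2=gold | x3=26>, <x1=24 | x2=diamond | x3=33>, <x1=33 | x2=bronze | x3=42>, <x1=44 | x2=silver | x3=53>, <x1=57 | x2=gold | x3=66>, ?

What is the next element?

<x1=72 | x2=diamond | x3=81>

X1 goes 12, 17, 24, 33, 44, 57 → 72 (differences are 5, 7, 9, … (increasing by 2 each time)).
X2: silver, gold, diamond, bronze, silver, gold → diamond (repeats silver → gold → diamond → bronze).
X3 — always 9 more than the x1: 21, 26, 33, 42, 53, 66 → 81.
Putting it together: <x1=72 | x2=diamond | x3=81>.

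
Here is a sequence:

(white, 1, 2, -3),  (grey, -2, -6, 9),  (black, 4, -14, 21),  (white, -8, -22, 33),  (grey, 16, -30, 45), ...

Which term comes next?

Shade: repeats white → grey → black, so white, grey, black, white, grey → black.
Second coordinate: 1, -2, 4, -8, 16 → -32 (×(-2) each step).
Third coordinate goes 2, -6, -14, -22, -30 → -38 (−8 each step).
Fourth coordinate: +12 each step; -3, 9, 21, 33, 45 → 57.
So the next term is (black, -32, -38, 57).

(black, -32, -38, 57)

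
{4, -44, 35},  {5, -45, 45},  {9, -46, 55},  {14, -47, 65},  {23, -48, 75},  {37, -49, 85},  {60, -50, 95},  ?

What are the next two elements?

{97, -51, 105}, {157, -52, 115}

First component: each term is the sum of the two before it; 4, 5, 9, 14, 23, 37, 60 → 97 → 157.
For the second component, −1 each step: -44, -45, -46, -47, -48, -49, -50 → -51 → -52.
Third component goes 35, 45, 55, 65, 75, 85, 95 → 105 → 115 (+10 each step).
So the next two elements are {97, -51, 105} and {157, -52, 115}.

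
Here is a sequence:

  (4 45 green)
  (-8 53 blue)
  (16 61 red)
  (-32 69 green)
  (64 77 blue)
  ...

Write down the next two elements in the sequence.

(-128 85 red), (256 93 green)

First part — ×(-2) each step: 4, -8, 16, -32, 64 → -128 → 256.
For the second part, +8 each step: 45, 53, 61, 69, 77 → 85 → 93.
Colour: repeats green → blue → red, so green, blue, red, green, blue → red → green.
So the next two elements are (-128 85 red) and (256 93 green).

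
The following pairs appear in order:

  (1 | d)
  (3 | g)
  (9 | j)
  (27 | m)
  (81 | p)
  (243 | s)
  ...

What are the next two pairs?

First value: ×3 each step, so 1, 3, 9, 27, 81, 243 → 729 → 2187.
For the letter, letters move forward 3 places in the alphabet: d, g, j, m, p, s → v → y.
So the next two pairs are (729 | v) and (2187 | y).

(729 | v), (2187 | y)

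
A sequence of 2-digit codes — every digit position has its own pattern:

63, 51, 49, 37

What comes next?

25

First digit — −1 each step, mod 10: 6, 5, 4, 3 → 2.
Second digit goes 3, 1, 9, 7 → 5 (−2 each step, mod 10).
Combining the parts gives 25.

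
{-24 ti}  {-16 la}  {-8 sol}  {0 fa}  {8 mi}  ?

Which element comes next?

{16 re}

First entry: -24, -16, -8, 0, 8 → 16 (+8 each step).
Note: runs backward through the solfège scale do→ti; ti, la, sol, fa, mi → re.
Combining the parts gives {16 re}.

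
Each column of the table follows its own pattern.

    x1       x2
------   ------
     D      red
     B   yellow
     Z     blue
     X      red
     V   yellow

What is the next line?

Column x1: letters move back 2 places in the alphabet, wrapping A→Z, so D, B, Z, X, V → T.
Column x2 — repeats red → yellow → blue: red, yellow, blue, red, yellow → blue.
Putting it together: T  blue.

T  blue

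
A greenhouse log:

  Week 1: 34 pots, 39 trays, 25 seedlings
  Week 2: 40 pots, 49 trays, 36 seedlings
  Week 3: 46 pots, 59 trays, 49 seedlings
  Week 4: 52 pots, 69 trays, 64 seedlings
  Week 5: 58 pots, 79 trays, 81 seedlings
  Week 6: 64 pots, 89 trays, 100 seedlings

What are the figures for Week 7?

70 pots, 99 trays, 121 seedlings

Pots: +6 each step, so 34, 40, 46, 52, 58, 64 → 70.
Trays: +10 each step; 39, 49, 59, 69, 79, 89 → 99.
Seedlings: perfect squares: 5², 6², 7², …, so 25, 36, 49, 64, 81, 100 → 121.
Combining the parts gives 70 pots, 99 trays, 121 seedlings.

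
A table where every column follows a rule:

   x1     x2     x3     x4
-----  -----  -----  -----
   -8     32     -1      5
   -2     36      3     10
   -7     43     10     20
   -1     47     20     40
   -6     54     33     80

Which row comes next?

Column x1 — alternating steps +6, −5, +6, −5, …: -8, -2, -7, -1, -6 → 0.
Column x2 — alternating steps +4, +7, +4, +7, …: 32, 36, 43, 47, 54 → 58.
Column x3: differences are 4, 7, 10, … (increasing by 3 each time), so -1, 3, 10, 20, 33 → 49.
Column x4: ×2 each step; 5, 10, 20, 40, 80 → 160.
Combining the parts gives 0  58  49  160.

0  58  49  160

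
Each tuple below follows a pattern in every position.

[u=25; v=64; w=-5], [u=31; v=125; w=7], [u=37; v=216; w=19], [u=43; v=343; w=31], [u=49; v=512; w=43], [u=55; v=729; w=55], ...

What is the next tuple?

For the u, +6 each step: 25, 31, 37, 43, 49, 55 → 61.
V — perfect cubes: 4³, 5³, 6³, …: 64, 125, 216, 343, 512, 729 → 1000.
W: +12 each step, so -5, 7, 19, 31, 43, 55 → 67.
Putting it together: [u=61; v=1000; w=67].

[u=61; v=1000; w=67]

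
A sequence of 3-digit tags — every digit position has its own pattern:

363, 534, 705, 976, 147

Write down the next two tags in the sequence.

318, 589

First digit: +2 each step, mod 10; 3, 5, 7, 9, 1 → 3 → 5.
Second digit: −3 each step, mod 10, so 6, 3, 0, 7, 4 → 1 → 8.
Third digit: +1 each step, mod 10, so 3, 4, 5, 6, 7 → 8 → 9.
So the next two tags are 318 and 589.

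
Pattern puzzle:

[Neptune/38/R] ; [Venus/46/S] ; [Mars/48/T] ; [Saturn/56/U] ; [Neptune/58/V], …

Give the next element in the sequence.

Planet goes Neptune, Venus, Mars, Saturn, Neptune → Venus (repeats Neptune → Venus → Mars → Saturn).
Second value goes 38, 46, 48, 56, 58 → 66 (alternating steps +8, +2, +8, +2, …).
Letter — letters move forward 1 place in the alphabet: R, S, T, U, V → W.
Combining the parts gives [Venus/66/W].

[Venus/66/W]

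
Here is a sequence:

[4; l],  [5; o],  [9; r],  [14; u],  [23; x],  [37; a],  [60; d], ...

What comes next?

For the first part, each term is the sum of the two before it: 4, 5, 9, 14, 23, 37, 60 → 97.
Letter: letters move forward 3 places in the alphabet, wrapping Z→A; l, o, r, u, x, a, d → g.
Putting it together: [97; g].

[97; g]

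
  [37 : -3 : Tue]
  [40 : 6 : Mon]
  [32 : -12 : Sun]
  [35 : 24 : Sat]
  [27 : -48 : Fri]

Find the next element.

First component: alternating steps +3, −8, +3, −8, …; 37, 40, 32, 35, 27 → 30.
Second component: -3, 6, -12, 24, -48 → 96 (×(-2) each step).
Day: runs backward through the weekdays Mon→Sun; Tue, Mon, Sun, Sat, Fri → Thu.
Putting it together: [30 : 96 : Thu].

[30 : 96 : Thu]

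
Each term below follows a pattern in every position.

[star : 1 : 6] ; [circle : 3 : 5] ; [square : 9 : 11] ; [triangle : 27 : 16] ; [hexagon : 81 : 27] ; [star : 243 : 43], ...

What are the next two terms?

[circle : 729 : 70], [square : 2187 : 113]

Shape: star, circle, square, triangle, hexagon, star → circle → square (repeats star → circle → square → triangle → hexagon).
Second coordinate: ×3 each step, so 1, 3, 9, 27, 81, 243 → 729 → 2187.
Third coordinate goes 6, 5, 11, 16, 27, 43 → 70 → 113 (each term is the sum of the two before it).
Putting the parts together: [circle : 729 : 70] and then [square : 2187 : 113].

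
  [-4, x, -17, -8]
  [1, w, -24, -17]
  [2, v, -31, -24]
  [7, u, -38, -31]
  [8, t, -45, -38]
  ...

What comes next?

[13, s, -52, -45]

First part — alternating steps +5, +1, +5, +1, …: -4, 1, 2, 7, 8 → 13.
For the letter, letters move back 1 place in the alphabet: x, w, v, u, t → s.
Third part — −7 each step: -17, -24, -31, -38, -45 → -52.
Fourth part: -8, -17, -24, -31, -38 → -45 (always the previous value of the third part).
Combining the parts gives [13, s, -52, -45].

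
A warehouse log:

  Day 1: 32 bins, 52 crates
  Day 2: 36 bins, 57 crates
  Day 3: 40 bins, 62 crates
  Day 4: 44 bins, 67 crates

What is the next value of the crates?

72

For the bins, +4 each step: 32, 36, 40, 44 → 48.
Crates: +5 each step; 52, 57, 62, 67 → 72.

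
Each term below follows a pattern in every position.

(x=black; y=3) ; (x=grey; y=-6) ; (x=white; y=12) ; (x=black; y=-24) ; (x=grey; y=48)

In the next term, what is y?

-96

X: repeats black → grey → white; black, grey, white, black, grey → white.
Y goes 3, -6, 12, -24, 48 → -96 (×(-2) each step).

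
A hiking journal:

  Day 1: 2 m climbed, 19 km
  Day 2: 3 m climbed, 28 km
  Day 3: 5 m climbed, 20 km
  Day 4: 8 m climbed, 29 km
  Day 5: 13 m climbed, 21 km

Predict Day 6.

21 m climbed, 30 km

For the m climbed, each term is the sum of the two before it: 2, 3, 5, 8, 13 → 21.
Km: alternating steps +9, −8, +9, −8, …; 19, 28, 20, 29, 21 → 30.
So the next row is 21 m climbed, 30 km.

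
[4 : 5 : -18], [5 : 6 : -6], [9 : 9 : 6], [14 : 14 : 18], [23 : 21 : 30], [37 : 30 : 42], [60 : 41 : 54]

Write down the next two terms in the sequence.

[97 : 54 : 66], [157 : 69 : 78]

First coordinate: each term is the sum of the two before it, so 4, 5, 9, 14, 23, 37, 60 → 97 → 157.
Second coordinate goes 5, 6, 9, 14, 21, 30, 41 → 54 → 69 (differences are 1, 3, 5, … (increasing by 2 each time)).
Third coordinate: -18, -6, 6, 18, 30, 42, 54 → 66 → 78 (+12 each step).
So the next two terms are [97 : 54 : 66] and [157 : 69 : 78].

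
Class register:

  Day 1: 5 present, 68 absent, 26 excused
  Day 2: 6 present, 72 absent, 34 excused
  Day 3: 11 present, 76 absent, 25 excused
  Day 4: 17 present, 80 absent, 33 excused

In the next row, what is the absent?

Absent: +4 each step; 68, 72, 76, 80 → 84.

84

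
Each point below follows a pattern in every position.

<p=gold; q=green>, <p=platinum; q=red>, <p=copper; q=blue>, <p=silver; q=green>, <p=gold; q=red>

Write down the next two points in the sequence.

<p=platinum; q=blue>, <p=copper; q=green>

P: repeats gold → platinum → copper → silver, so gold, platinum, copper, silver, gold → platinum → copper.
Q: repeats green → red → blue, so green, red, blue, green, red → blue → green.
Putting the parts together: <p=platinum; q=blue> and then <p=copper; q=green>.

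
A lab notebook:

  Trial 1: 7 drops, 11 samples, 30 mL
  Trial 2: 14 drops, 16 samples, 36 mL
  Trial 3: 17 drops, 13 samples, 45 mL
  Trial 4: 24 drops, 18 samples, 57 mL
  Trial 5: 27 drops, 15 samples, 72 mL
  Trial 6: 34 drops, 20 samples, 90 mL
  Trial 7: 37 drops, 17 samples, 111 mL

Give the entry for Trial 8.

44 drops, 22 samples, 135 mL

Drops — alternating steps +7, +3, +7, +3, …: 7, 14, 17, 24, 27, 34, 37 → 44.
Samples goes 11, 16, 13, 18, 15, 20, 17 → 22 (alternating steps +5, −3, +5, −3, …).
ML goes 30, 36, 45, 57, 72, 90, 111 → 135 (differences are 6, 9, 12, … (increasing by 3 each time)).
So the next record is 44 drops, 22 samples, 135 mL.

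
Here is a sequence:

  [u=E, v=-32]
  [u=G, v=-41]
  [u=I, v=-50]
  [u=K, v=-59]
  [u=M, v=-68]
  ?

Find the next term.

For the u, letters move forward 2 places in the alphabet: E, G, I, K, M → O.
V goes -32, -41, -50, -59, -68 → -77 (−9 each step).
So the next term is [u=O, v=-77].

[u=O, v=-77]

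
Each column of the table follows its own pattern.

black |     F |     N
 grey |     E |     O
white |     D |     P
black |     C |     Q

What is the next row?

For the shade, repeats black → grey → white: black, grey, white, black → grey.
For the first letter, letters move back 1 place in the alphabet: F, E, D, C → B.
Second letter: letters move forward 1 place in the alphabet; N, O, P, Q → R.
Combining the parts gives grey  B  R.

grey  B  R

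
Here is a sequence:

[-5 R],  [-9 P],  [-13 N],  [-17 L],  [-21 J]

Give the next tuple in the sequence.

[-25 H]

First entry: -5, -9, -13, -17, -21 → -25 (−4 each step).
Letter: letters move back 2 places in the alphabet, so R, P, N, L, J → H.
Putting it together: [-25 H].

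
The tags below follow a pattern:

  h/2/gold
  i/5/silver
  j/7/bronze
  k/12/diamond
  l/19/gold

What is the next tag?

For the letter, letters move forward 1 place in the alphabet: h, i, j, k, l → m.
Second component — each term is the sum of the two before it: 2, 5, 7, 12, 19 → 31.
Rank: repeats gold → silver → bronze → diamond; gold, silver, bronze, diamond, gold → silver.
Combining the parts gives m/31/silver.

m/31/silver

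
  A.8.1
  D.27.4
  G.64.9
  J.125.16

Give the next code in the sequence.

For the letter, letters move forward 3 places in the alphabet: A, D, G, J → M.
Second component — perfect cubes: 2³, 3³, 4³, …: 8, 27, 64, 125 → 216.
For the third component, perfect squares: 1², 2², 3², …: 1, 4, 9, 16 → 25.
So the next code is M.216.25.

M.216.25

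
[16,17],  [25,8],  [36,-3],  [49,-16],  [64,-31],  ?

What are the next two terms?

First coordinate: 16, 25, 36, 49, 64 → 81 → 100 (perfect squares: 4², 5², 6², …).
Second coordinate: together with the first coordinate always sums to 33, so 17, 8, -3, -16, -31 → -48 → -67.
Putting the parts together: [81,-48] and then [100,-67].

[81,-48], [100,-67]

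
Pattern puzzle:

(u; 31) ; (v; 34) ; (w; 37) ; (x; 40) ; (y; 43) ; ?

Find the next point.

Letter: u, v, w, x, y → z (letters move forward 1 place in the alphabet).
Second part: +3 each step; 31, 34, 37, 40, 43 → 46.
Combining the parts gives (z; 46).

(z; 46)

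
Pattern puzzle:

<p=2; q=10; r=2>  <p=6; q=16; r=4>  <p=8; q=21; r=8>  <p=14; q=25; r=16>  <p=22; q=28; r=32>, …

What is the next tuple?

P goes 2, 6, 8, 14, 22 → 36 (each term is the sum of the two before it).
Q — differences are 6, 5, 4, … (decreasing by 1 each time): 10, 16, 21, 25, 28 → 30.
R: ×2 each step, so 2, 4, 8, 16, 32 → 64.
So the next tuple is <p=36; q=30; r=64>.

<p=36; q=30; r=64>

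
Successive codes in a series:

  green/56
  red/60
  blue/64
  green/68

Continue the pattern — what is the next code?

Colour: green, red, blue, green → red (repeats green → red → blue).
Second component: +4 each step; 56, 60, 64, 68 → 72.
Putting it together: red/72.

red/72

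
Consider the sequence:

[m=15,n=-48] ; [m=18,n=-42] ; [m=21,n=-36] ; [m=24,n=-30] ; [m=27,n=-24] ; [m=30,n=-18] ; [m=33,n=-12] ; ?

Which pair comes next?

M: +3 each step; 15, 18, 21, 24, 27, 30, 33 → 36.
For the n, +6 each step: -48, -42, -36, -30, -24, -18, -12 → -6.
Putting it together: [m=36,n=-6].

[m=36,n=-6]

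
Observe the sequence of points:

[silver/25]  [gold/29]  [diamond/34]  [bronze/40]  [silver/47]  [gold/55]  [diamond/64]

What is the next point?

Rank: repeats silver → gold → diamond → bronze, so silver, gold, diamond, bronze, silver, gold, diamond → bronze.
Second slot: 25, 29, 34, 40, 47, 55, 64 → 74 (differences are 4, 5, 6, … (increasing by 1 each time)).
Combining the parts gives [bronze/74].

[bronze/74]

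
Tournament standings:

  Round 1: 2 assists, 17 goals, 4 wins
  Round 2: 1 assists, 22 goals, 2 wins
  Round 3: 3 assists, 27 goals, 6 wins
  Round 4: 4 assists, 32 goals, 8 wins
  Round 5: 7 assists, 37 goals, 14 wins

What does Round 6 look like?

Assists: 2, 1, 3, 4, 7 → 11 (each term is the sum of the two before it).
Goals: +5 each step, so 17, 22, 27, 32, 37 → 42.
Wins: 4, 2, 6, 8, 14 → 22 (each term is the sum of the two before it).
So the next line is 11 assists, 42 goals, 22 wins.

11 assists, 42 goals, 22 wins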